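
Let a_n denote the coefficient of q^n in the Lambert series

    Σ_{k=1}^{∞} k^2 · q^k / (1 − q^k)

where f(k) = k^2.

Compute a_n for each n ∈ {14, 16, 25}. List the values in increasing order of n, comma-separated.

250, 341, 651

n=14: 14·1 7·2 2·7 1·14  f→[196+49+4+1]=250
n=16: 16·1 8·2 4·4 2·8 1·16  f→[256+64+16+4+1]=341
[q^25] f(25)=625,f(5)=25,f(1)=1 ⇒ 651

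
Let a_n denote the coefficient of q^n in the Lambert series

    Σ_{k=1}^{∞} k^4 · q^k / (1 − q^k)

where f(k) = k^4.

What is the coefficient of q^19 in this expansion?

a_19 = 130322

d|19:{1,19}  Σf=1+130321=130322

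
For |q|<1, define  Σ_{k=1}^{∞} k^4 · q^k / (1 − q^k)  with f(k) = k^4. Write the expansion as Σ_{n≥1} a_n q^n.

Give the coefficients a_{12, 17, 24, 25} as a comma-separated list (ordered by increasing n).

[q^12] f(1)=1,f(2)=16,f(3)=81,f(4)=256,f(6)=1296,f(12)=20736 ⇒ 22386
q^17  k|17↦f(k): 17:83521 1:1  a_17=83522
q^24  k|24↦f(k): 24:331776 12:20736 8:4096 6:1296 4:256 3:81 2:16 1:1  a_24=358258
d|25:{25,5,1}  Σf=390625+625+1=391251

22386, 83522, 358258, 391251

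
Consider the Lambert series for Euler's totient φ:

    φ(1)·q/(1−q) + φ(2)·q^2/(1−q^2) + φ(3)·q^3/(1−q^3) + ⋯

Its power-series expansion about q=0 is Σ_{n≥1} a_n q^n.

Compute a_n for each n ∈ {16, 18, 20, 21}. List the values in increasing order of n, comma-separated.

n=16: 1·16 2·8 4·4 8·2 16·1  φ→[1+1+2+4+8]=16
n=18: 18·1 9·2 6·3 3·6 2·9 1·18  φ→[6+6+2+2+1+1]=18
q^20  k|20↦φ(k): 1:1 2:1 4:2 5:4 10:4 20:8  a_20=20
d|21:{1,3,7,21}  Σφ=1+2+6+12=21

16, 18, 20, 21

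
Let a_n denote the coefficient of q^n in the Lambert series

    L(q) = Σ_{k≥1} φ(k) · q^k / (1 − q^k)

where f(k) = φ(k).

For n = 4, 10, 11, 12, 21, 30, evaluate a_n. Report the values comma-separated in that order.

d|4:{4,2,1}  Σφ=2+1+1=4
q^10  k|10↦φ(k): 1:1 2:1 5:4 10:4  a_10=10
q^11  k|11↦φ(k): 11:10 1:1  a_11=11
d|12:{1,2,3,4,6,12}  Σφ=1+1+2+2+2+4=12
d|21:{1,3,7,21}  Σφ=1+2+6+12=21
d|30:{30,15,10,6,5,3,2,1}  Σφ=8+8+4+2+4+2+1+1=30

4, 10, 11, 12, 21, 30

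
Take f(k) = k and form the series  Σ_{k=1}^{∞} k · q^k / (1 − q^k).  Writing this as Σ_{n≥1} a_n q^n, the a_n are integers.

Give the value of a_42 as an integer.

a_42 = 96

n=42: 1·42 2·21 3·14 6·7 7·6 14·3 21·2 42·1  f→[1+2+3+6+7+14+21+42]=96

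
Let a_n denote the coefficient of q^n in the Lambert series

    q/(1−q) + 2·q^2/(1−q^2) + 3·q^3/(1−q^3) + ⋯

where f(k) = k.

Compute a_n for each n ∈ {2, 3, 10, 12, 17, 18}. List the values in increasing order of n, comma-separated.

[q^2] f(1)=1,f(2)=2 ⇒ 3
d|3:{1,3}  Σf=1+3=4
n=10: 10·1 5·2 2·5 1·10  f→[10+5+2+1]=18
[q^12] f(1)=1,f(2)=2,f(3)=3,f(4)=4,f(6)=6,f(12)=12 ⇒ 28
n=17: 1·17 17·1  f→[1+17]=18
n=18: 1·18 2·9 3·6 6·3 9·2 18·1  f→[1+2+3+6+9+18]=39

3, 4, 18, 28, 18, 39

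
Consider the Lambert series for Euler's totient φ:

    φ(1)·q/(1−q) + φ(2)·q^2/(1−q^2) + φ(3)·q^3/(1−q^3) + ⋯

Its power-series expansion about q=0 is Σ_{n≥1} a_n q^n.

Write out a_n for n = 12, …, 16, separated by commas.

[q^12] φ(12)=4,φ(6)=2,φ(4)=2,φ(3)=2,φ(2)=1,φ(1)=1 ⇒ 12
[q^13] φ(1)=1,φ(13)=12 ⇒ 13
q^14  k|14↦φ(k): 14:6 7:6 2:1 1:1  a_14=14
q^15  k|15↦φ(k): 1:1 3:2 5:4 15:8  a_15=15
q^16  k|16↦φ(k): 16:8 8:4 4:2 2:1 1:1  a_16=16

12, 13, 14, 15, 16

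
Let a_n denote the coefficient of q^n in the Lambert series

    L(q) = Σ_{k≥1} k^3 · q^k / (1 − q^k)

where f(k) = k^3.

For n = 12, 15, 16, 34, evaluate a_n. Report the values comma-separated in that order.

2044, 3528, 4681, 44226

[q^12] f(12)=1728,f(6)=216,f(4)=64,f(3)=27,f(2)=8,f(1)=1 ⇒ 2044
n=15: 1·15 3·5 5·3 15·1  f→[1+27+125+3375]=3528
d|16:{1,2,4,8,16}  Σf=1+8+64+512+4096=4681
q^34  k|34↦f(k): 34:39304 17:4913 2:8 1:1  a_34=44226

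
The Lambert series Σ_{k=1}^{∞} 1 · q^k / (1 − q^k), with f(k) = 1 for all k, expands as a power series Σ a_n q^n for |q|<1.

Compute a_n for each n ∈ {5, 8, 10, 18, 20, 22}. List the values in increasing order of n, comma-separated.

n=5: 5·1 1·5  f→[1+1]=2
[q^8] f(1)=1,f(2)=1,f(4)=1,f(8)=1 ⇒ 4
q^10  k|10↦f(k): 1:1 2:1 5:1 10:1  a_10=4
n=18: 18·1 9·2 6·3 3·6 2·9 1·18  f→[1+1+1+1+1+1]=6
[q^20] f(20)=1,f(10)=1,f(5)=1,f(4)=1,f(2)=1,f(1)=1 ⇒ 6
q^22  k|22↦f(k): 22:1 11:1 2:1 1:1  a_22=4

2, 4, 4, 6, 6, 4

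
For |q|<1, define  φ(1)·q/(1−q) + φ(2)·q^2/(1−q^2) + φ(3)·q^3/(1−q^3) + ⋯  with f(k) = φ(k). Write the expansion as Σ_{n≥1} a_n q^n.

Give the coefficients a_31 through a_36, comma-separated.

q^31  k|31↦φ(k): 31:30 1:1  a_31=31
[q^32] φ(32)=16,φ(16)=8,φ(8)=4,φ(4)=2,φ(2)=1,φ(1)=1 ⇒ 32
q^33  k|33↦φ(k): 1:1 3:2 11:10 33:20  a_33=33
d|34:{34,17,2,1}  Σφ=16+16+1+1=34
n=35: 1·35 5·7 7·5 35·1  φ→[1+4+6+24]=35
d|36:{1,2,3,4,6,9,12,18,36}  Σφ=1+1+2+2+2+6+4+6+12=36

31, 32, 33, 34, 35, 36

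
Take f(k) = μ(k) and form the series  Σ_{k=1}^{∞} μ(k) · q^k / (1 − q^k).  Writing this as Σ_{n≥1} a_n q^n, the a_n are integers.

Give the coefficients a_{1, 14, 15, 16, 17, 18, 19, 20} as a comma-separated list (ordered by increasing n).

[q^1] μ(1)=1 ⇒ 1
n=14: 1·14 2·7 7·2 14·1  μ→[1+(-1)+(-1)+1]=0
[q^15] μ(1)=1,μ(3)=-1,μ(5)=-1,μ(15)=1 ⇒ 0
n=16: 1·16 2·8 4·4 8·2 16·1  μ→[1+(-1)+0+0+0]=0
n=17: 17·1 1·17  μ→[(-1)+1]=0
[q^18] μ(1)=1,μ(2)=-1,μ(3)=-1,μ(6)=1,μ(9)=0,μ(18)=0 ⇒ 0
d|19:{19,1}  Σμ=(-1)+1=0
[q^20] μ(1)=1,μ(2)=-1,μ(4)=0,μ(5)=-1,μ(10)=1,μ(20)=0 ⇒ 0

1, 0, 0, 0, 0, 0, 0, 0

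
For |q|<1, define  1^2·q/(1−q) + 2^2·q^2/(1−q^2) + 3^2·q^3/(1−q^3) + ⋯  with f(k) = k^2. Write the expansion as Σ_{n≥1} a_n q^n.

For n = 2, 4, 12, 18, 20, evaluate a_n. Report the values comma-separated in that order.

d|2:{2,1}  Σf=4+1=5
d|4:{4,2,1}  Σf=16+4+1=21
[q^12] f(12)=144,f(6)=36,f(4)=16,f(3)=9,f(2)=4,f(1)=1 ⇒ 210
n=18: 1·18 2·9 3·6 6·3 9·2 18·1  f→[1+4+9+36+81+324]=455
q^20  k|20↦f(k): 20:400 10:100 5:25 4:16 2:4 1:1  a_20=546

5, 21, 210, 455, 546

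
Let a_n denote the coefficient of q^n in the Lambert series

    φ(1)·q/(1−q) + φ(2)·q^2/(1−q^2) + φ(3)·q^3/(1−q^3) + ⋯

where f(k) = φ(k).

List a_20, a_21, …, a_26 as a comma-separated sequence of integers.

q^20  k|20↦φ(k): 20:8 10:4 5:4 4:2 2:1 1:1  a_20=20
q^21  k|21↦φ(k): 21:12 7:6 3:2 1:1  a_21=21
q^22  k|22↦φ(k): 22:10 11:10 2:1 1:1  a_22=22
q^23  k|23↦φ(k): 23:22 1:1  a_23=23
[q^24] φ(1)=1,φ(2)=1,φ(3)=2,φ(4)=2,φ(6)=2,φ(8)=4,φ(12)=4,φ(24)=8 ⇒ 24
n=25: 25·1 5·5 1·25  φ→[20+4+1]=25
n=26: 26·1 13·2 2·13 1·26  φ→[12+12+1+1]=26

20, 21, 22, 23, 24, 25, 26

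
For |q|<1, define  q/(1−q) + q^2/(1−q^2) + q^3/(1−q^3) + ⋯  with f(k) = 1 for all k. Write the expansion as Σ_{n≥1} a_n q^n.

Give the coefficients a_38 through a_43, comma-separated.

d|38:{1,2,19,38}  Σf=1+1+1+1=4
[q^39] f(1)=1,f(3)=1,f(13)=1,f(39)=1 ⇒ 4
d|40:{40,20,10,8,5,4,2,1}  Σf=1+1+1+1+1+1+1+1=8
[q^41] f(1)=1,f(41)=1 ⇒ 2
q^42  k|42↦f(k): 42:1 21:1 14:1 7:1 6:1 3:1 2:1 1:1  a_42=8
q^43  k|43↦f(k): 1:1 43:1  a_43=2

4, 4, 8, 2, 8, 2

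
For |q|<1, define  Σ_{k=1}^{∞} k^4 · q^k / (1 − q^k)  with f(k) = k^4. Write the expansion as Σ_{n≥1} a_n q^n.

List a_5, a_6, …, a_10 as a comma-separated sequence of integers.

626, 1394, 2402, 4369, 6643, 10642

d|5:{1,5}  Σf=1+625=626
q^6  k|6↦f(k): 6:1296 3:81 2:16 1:1  a_6=1394
q^7  k|7↦f(k): 1:1 7:2401  a_7=2402
d|8:{8,4,2,1}  Σf=4096+256+16+1=4369
[q^9] f(9)=6561,f(3)=81,f(1)=1 ⇒ 6643
d|10:{1,2,5,10}  Σf=1+16+625+10000=10642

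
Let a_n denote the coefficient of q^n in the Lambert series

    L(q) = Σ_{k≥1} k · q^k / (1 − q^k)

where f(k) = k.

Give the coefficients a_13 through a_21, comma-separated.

14, 24, 24, 31, 18, 39, 20, 42, 32

q^13  k|13↦f(k): 13:13 1:1  a_13=14
[q^14] f(14)=14,f(7)=7,f(2)=2,f(1)=1 ⇒ 24
q^15  k|15↦f(k): 15:15 5:5 3:3 1:1  a_15=24
[q^16] f(1)=1,f(2)=2,f(4)=4,f(8)=8,f(16)=16 ⇒ 31
[q^17] f(17)=17,f(1)=1 ⇒ 18
d|18:{1,2,3,6,9,18}  Σf=1+2+3+6+9+18=39
n=19: 19·1 1·19  f→[19+1]=20
d|20:{20,10,5,4,2,1}  Σf=20+10+5+4+2+1=42
q^21  k|21↦f(k): 1:1 3:3 7:7 21:21  a_21=32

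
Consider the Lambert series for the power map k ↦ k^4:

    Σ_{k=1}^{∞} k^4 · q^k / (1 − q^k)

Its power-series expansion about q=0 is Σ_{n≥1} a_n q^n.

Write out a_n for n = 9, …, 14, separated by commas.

d|9:{9,3,1}  Σf=6561+81+1=6643
d|10:{10,5,2,1}  Σf=10000+625+16+1=10642
d|11:{11,1}  Σf=14641+1=14642
[q^12] f(12)=20736,f(6)=1296,f(4)=256,f(3)=81,f(2)=16,f(1)=1 ⇒ 22386
d|13:{1,13}  Σf=1+28561=28562
n=14: 14·1 7·2 2·7 1·14  f→[38416+2401+16+1]=40834

6643, 10642, 14642, 22386, 28562, 40834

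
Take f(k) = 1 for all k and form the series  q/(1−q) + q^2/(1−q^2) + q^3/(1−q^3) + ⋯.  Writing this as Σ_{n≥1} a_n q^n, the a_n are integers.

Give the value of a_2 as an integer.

a_2 = 2

q^2  k|2↦f(k): 2:1 1:1  a_2=2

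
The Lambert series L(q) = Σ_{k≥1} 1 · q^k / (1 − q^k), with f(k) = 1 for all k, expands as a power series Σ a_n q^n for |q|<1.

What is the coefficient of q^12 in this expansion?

a_12 = 6

[q^12] f(1)=1,f(2)=1,f(3)=1,f(4)=1,f(6)=1,f(12)=1 ⇒ 6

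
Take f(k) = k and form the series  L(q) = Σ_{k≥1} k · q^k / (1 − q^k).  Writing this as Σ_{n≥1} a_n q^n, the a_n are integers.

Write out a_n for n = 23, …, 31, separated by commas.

24, 60, 31, 42, 40, 56, 30, 72, 32

n=23: 1·23 23·1  f→[1+23]=24
[q^24] f(1)=1,f(2)=2,f(3)=3,f(4)=4,f(6)=6,f(8)=8,f(12)=12,f(24)=24 ⇒ 60
q^25  k|25↦f(k): 25:25 5:5 1:1  a_25=31
q^26  k|26↦f(k): 1:1 2:2 13:13 26:26  a_26=42
n=27: 27·1 9·3 3·9 1·27  f→[27+9+3+1]=40
n=28: 1·28 2·14 4·7 7·4 14·2 28·1  f→[1+2+4+7+14+28]=56
[q^29] f(29)=29,f(1)=1 ⇒ 30
[q^30] f(30)=30,f(15)=15,f(10)=10,f(6)=6,f(5)=5,f(3)=3,f(2)=2,f(1)=1 ⇒ 72
n=31: 31·1 1·31  f→[31+1]=32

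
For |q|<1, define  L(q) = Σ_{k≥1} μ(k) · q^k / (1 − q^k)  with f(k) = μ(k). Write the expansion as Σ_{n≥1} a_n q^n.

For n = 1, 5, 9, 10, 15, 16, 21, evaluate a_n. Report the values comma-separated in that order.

1, 0, 0, 0, 0, 0, 0

n=1: 1·1  μ→[1]=1
n=5: 5·1 1·5  μ→[(-1)+1]=0
[q^9] μ(1)=1,μ(3)=-1,μ(9)=0 ⇒ 0
n=10: 10·1 5·2 2·5 1·10  μ→[1+(-1)+(-1)+1]=0
n=15: 15·1 5·3 3·5 1·15  μ→[1+(-1)+(-1)+1]=0
q^16  k|16↦μ(k): 16:0 8:0 4:0 2:-1 1:1  a_16=0
q^21  k|21↦μ(k): 21:1 7:-1 3:-1 1:1  a_21=0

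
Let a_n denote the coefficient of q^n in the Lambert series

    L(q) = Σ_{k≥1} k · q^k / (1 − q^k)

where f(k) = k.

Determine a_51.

q^51  k|51↦f(k): 51:51 17:17 3:3 1:1  a_51=72

a_51 = 72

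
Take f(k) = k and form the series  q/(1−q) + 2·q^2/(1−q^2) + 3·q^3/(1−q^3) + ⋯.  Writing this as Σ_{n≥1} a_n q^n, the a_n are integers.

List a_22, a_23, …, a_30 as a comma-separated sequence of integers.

36, 24, 60, 31, 42, 40, 56, 30, 72

n=22: 22·1 11·2 2·11 1·22  f→[22+11+2+1]=36
n=23: 1·23 23·1  f→[1+23]=24
d|24:{1,2,3,4,6,8,12,24}  Σf=1+2+3+4+6+8+12+24=60
d|25:{1,5,25}  Σf=1+5+25=31
q^26  k|26↦f(k): 26:26 13:13 2:2 1:1  a_26=42
[q^27] f(27)=27,f(9)=9,f(3)=3,f(1)=1 ⇒ 40
d|28:{1,2,4,7,14,28}  Σf=1+2+4+7+14+28=56
n=29: 1·29 29·1  f→[1+29]=30
n=30: 30·1 15·2 10·3 6·5 5·6 3·10 2·15 1·30  f→[30+15+10+6+5+3+2+1]=72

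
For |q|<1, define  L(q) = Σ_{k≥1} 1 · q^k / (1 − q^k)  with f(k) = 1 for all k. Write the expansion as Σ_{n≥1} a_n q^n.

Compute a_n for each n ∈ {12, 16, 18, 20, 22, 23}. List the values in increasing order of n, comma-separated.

d|12:{12,6,4,3,2,1}  Σf=1+1+1+1+1+1=6
q^16  k|16↦f(k): 16:1 8:1 4:1 2:1 1:1  a_16=5
n=18: 18·1 9·2 6·3 3·6 2·9 1·18  f→[1+1+1+1+1+1]=6
d|20:{1,2,4,5,10,20}  Σf=1+1+1+1+1+1=6
d|22:{1,2,11,22}  Σf=1+1+1+1=4
[q^23] f(1)=1,f(23)=1 ⇒ 2

6, 5, 6, 6, 4, 2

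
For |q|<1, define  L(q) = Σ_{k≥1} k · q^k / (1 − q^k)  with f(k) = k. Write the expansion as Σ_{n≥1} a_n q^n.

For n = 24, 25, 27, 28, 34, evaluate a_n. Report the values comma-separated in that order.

d|24:{1,2,3,4,6,8,12,24}  Σf=1+2+3+4+6+8+12+24=60
q^25  k|25↦f(k): 25:25 5:5 1:1  a_25=31
q^27  k|27↦f(k): 1:1 3:3 9:9 27:27  a_27=40
d|28:{28,14,7,4,2,1}  Σf=28+14+7+4+2+1=56
d|34:{34,17,2,1}  Σf=34+17+2+1=54

60, 31, 40, 56, 54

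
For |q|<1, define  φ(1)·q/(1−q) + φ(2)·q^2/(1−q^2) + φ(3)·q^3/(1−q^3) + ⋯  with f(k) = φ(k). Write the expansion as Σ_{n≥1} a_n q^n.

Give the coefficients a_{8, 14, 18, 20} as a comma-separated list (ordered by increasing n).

q^8  k|8↦φ(k): 8:4 4:2 2:1 1:1  a_8=8
[q^14] φ(14)=6,φ(7)=6,φ(2)=1,φ(1)=1 ⇒ 14
n=18: 1·18 2·9 3·6 6·3 9·2 18·1  φ→[1+1+2+2+6+6]=18
n=20: 1·20 2·10 4·5 5·4 10·2 20·1  φ→[1+1+2+4+4+8]=20

8, 14, 18, 20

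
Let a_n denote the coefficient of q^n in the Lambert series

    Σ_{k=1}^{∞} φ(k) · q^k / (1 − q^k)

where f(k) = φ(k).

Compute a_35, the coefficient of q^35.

q^35  k|35↦φ(k): 35:24 7:6 5:4 1:1  a_35=35

a_35 = 35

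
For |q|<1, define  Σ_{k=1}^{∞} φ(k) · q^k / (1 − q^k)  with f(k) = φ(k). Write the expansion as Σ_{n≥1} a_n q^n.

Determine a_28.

[q^28] φ(1)=1,φ(2)=1,φ(4)=2,φ(7)=6,φ(14)=6,φ(28)=12 ⇒ 28

a_28 = 28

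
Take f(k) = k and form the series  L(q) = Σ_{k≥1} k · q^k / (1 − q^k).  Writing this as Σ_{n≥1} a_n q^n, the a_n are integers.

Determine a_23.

a_23 = 24

d|23:{1,23}  Σf=1+23=24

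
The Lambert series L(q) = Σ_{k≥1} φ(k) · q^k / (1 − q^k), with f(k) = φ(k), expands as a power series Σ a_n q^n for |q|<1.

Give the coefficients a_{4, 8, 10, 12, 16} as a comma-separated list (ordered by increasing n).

[q^4] φ(1)=1,φ(2)=1,φ(4)=2 ⇒ 4
[q^8] φ(1)=1,φ(2)=1,φ(4)=2,φ(8)=4 ⇒ 8
q^10  k|10↦φ(k): 10:4 5:4 2:1 1:1  a_10=10
q^12  k|12↦φ(k): 12:4 6:2 4:2 3:2 2:1 1:1  a_12=12
n=16: 16·1 8·2 4·4 2·8 1·16  φ→[8+4+2+1+1]=16

4, 8, 10, 12, 16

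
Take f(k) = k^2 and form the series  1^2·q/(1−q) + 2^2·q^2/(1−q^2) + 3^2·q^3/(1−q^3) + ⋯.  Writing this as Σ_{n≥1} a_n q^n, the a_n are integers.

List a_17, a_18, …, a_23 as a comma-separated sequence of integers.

290, 455, 362, 546, 500, 610, 530

n=17: 17·1 1·17  f→[289+1]=290
d|18:{1,2,3,6,9,18}  Σf=1+4+9+36+81+324=455
d|19:{1,19}  Σf=1+361=362
q^20  k|20↦f(k): 1:1 2:4 4:16 5:25 10:100 20:400  a_20=546
d|21:{1,3,7,21}  Σf=1+9+49+441=500
[q^22] f(1)=1,f(2)=4,f(11)=121,f(22)=484 ⇒ 610
n=23: 1·23 23·1  f→[1+529]=530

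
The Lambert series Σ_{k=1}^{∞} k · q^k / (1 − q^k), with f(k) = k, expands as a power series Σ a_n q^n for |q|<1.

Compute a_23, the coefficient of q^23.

d|23:{23,1}  Σf=23+1=24

a_23 = 24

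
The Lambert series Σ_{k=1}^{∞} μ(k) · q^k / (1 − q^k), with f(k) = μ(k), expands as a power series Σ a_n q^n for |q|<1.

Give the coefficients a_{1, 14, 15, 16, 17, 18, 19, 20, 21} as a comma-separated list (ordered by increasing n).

1, 0, 0, 0, 0, 0, 0, 0, 0

d|1:{1}  Σμ=1=1
d|14:{14,7,2,1}  Σμ=1+(-1)+(-1)+1=0
n=15: 15·1 5·3 3·5 1·15  μ→[1+(-1)+(-1)+1]=0
n=16: 1·16 2·8 4·4 8·2 16·1  μ→[1+(-1)+0+0+0]=0
d|17:{1,17}  Σμ=1+(-1)=0
n=18: 1·18 2·9 3·6 6·3 9·2 18·1  μ→[1+(-1)+(-1)+1+0+0]=0
[q^19] μ(19)=-1,μ(1)=1 ⇒ 0
[q^20] μ(20)=0,μ(10)=1,μ(5)=-1,μ(4)=0,μ(2)=-1,μ(1)=1 ⇒ 0
[q^21] μ(1)=1,μ(3)=-1,μ(7)=-1,μ(21)=1 ⇒ 0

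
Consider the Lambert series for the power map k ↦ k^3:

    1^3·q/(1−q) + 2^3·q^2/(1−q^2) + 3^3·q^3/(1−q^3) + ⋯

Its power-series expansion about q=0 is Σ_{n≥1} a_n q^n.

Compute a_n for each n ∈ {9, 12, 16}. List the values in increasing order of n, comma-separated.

757, 2044, 4681

[q^9] f(1)=1,f(3)=27,f(9)=729 ⇒ 757
[q^12] f(1)=1,f(2)=8,f(3)=27,f(4)=64,f(6)=216,f(12)=1728 ⇒ 2044
[q^16] f(16)=4096,f(8)=512,f(4)=64,f(2)=8,f(1)=1 ⇒ 4681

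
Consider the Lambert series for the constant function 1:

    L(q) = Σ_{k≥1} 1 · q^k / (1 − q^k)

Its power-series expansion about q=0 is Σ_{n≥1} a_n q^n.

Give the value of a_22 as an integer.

d|22:{22,11,2,1}  Σf=1+1+1+1=4

a_22 = 4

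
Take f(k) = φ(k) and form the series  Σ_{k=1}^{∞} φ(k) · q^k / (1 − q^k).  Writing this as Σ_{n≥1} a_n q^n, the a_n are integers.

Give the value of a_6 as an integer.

d|6:{6,3,2,1}  Σφ=2+2+1+1=6

a_6 = 6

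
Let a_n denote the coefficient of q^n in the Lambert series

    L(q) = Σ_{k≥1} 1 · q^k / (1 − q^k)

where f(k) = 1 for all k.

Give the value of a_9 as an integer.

a_9 = 3

d|9:{1,3,9}  Σf=1+1+1=3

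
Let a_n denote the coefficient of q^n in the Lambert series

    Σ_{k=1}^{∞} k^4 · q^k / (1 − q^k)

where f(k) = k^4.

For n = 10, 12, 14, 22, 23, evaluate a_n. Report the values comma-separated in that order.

d|10:{10,5,2,1}  Σf=10000+625+16+1=10642
q^12  k|12↦f(k): 1:1 2:16 3:81 4:256 6:1296 12:20736  a_12=22386
n=14: 14·1 7·2 2·7 1·14  f→[38416+2401+16+1]=40834
n=22: 1·22 2·11 11·2 22·1  f→[1+16+14641+234256]=248914
[q^23] f(23)=279841,f(1)=1 ⇒ 279842

10642, 22386, 40834, 248914, 279842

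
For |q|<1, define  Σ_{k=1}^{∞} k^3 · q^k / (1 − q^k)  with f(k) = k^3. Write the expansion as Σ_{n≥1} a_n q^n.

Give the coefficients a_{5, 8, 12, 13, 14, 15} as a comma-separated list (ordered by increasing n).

n=5: 1·5 5·1  f→[1+125]=126
d|8:{1,2,4,8}  Σf=1+8+64+512=585
n=12: 1·12 2·6 3·4 4·3 6·2 12·1  f→[1+8+27+64+216+1728]=2044
n=13: 1·13 13·1  f→[1+2197]=2198
n=14: 1·14 2·7 7·2 14·1  f→[1+8+343+2744]=3096
n=15: 1·15 3·5 5·3 15·1  f→[1+27+125+3375]=3528

126, 585, 2044, 2198, 3096, 3528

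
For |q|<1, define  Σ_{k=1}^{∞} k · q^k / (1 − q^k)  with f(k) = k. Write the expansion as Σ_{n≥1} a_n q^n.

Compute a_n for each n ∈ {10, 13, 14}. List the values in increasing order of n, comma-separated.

18, 14, 24

d|10:{10,5,2,1}  Σf=10+5+2+1=18
q^13  k|13↦f(k): 13:13 1:1  a_13=14
n=14: 14·1 7·2 2·7 1·14  f→[14+7+2+1]=24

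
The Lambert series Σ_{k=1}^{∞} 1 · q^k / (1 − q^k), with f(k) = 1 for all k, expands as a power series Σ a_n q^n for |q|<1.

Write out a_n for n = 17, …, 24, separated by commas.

2, 6, 2, 6, 4, 4, 2, 8

d|17:{1,17}  Σf=1+1=2
[q^18] f(1)=1,f(2)=1,f(3)=1,f(6)=1,f(9)=1,f(18)=1 ⇒ 6
[q^19] f(1)=1,f(19)=1 ⇒ 2
[q^20] f(1)=1,f(2)=1,f(4)=1,f(5)=1,f(10)=1,f(20)=1 ⇒ 6
q^21  k|21↦f(k): 1:1 3:1 7:1 21:1  a_21=4
n=22: 22·1 11·2 2·11 1·22  f→[1+1+1+1]=4
n=23: 23·1 1·23  f→[1+1]=2
n=24: 24·1 12·2 8·3 6·4 4·6 3·8 2·12 1·24  f→[1+1+1+1+1+1+1+1]=8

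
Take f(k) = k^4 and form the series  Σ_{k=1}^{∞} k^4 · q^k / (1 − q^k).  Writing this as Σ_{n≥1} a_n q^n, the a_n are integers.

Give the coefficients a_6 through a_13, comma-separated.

q^6  k|6↦f(k): 1:1 2:16 3:81 6:1296  a_6=1394
q^7  k|7↦f(k): 1:1 7:2401  a_7=2402
d|8:{1,2,4,8}  Σf=1+16+256+4096=4369
n=9: 1·9 3·3 9·1  f→[1+81+6561]=6643
d|10:{1,2,5,10}  Σf=1+16+625+10000=10642
q^11  k|11↦f(k): 1:1 11:14641  a_11=14642
[q^12] f(12)=20736,f(6)=1296,f(4)=256,f(3)=81,f(2)=16,f(1)=1 ⇒ 22386
[q^13] f(13)=28561,f(1)=1 ⇒ 28562

1394, 2402, 4369, 6643, 10642, 14642, 22386, 28562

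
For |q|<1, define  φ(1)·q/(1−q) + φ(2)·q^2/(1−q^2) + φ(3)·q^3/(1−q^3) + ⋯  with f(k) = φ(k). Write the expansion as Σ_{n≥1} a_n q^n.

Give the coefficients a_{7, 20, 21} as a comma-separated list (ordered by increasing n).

n=7: 7·1 1·7  φ→[6+1]=7
q^20  k|20↦φ(k): 20:8 10:4 5:4 4:2 2:1 1:1  a_20=20
n=21: 1·21 3·7 7·3 21·1  φ→[1+2+6+12]=21

7, 20, 21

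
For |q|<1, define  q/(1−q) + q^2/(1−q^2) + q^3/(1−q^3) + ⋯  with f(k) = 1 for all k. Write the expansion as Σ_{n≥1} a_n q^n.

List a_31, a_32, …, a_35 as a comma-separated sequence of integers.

n=31: 1·31 31·1  f→[1+1]=2
d|32:{1,2,4,8,16,32}  Σf=1+1+1+1+1+1=6
d|33:{1,3,11,33}  Σf=1+1+1+1=4
[q^34] f(34)=1,f(17)=1,f(2)=1,f(1)=1 ⇒ 4
[q^35] f(1)=1,f(5)=1,f(7)=1,f(35)=1 ⇒ 4

2, 6, 4, 4, 4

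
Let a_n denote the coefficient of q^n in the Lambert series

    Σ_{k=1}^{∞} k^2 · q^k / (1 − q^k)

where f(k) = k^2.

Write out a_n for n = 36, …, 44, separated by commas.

1911, 1370, 1810, 1700, 2210, 1682, 2500, 1850, 2562

d|36:{36,18,12,9,6,4,3,2,1}  Σf=1296+324+144+81+36+16+9+4+1=1911
n=37: 37·1 1·37  f→[1369+1]=1370
[q^38] f(38)=1444,f(19)=361,f(2)=4,f(1)=1 ⇒ 1810
n=39: 1·39 3·13 13·3 39·1  f→[1+9+169+1521]=1700
[q^40] f(1)=1,f(2)=4,f(4)=16,f(5)=25,f(8)=64,f(10)=100,f(20)=400,f(40)=1600 ⇒ 2210
[q^41] f(41)=1681,f(1)=1 ⇒ 1682
[q^42] f(42)=1764,f(21)=441,f(14)=196,f(7)=49,f(6)=36,f(3)=9,f(2)=4,f(1)=1 ⇒ 2500
d|43:{1,43}  Σf=1+1849=1850
q^44  k|44↦f(k): 44:1936 22:484 11:121 4:16 2:4 1:1  a_44=2562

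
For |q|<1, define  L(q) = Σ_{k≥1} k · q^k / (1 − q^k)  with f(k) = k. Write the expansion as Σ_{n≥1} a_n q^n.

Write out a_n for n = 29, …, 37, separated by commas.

q^29  k|29↦f(k): 1:1 29:29  a_29=30
d|30:{30,15,10,6,5,3,2,1}  Σf=30+15+10+6+5+3+2+1=72
q^31  k|31↦f(k): 1:1 31:31  a_31=32
q^32  k|32↦f(k): 1:1 2:2 4:4 8:8 16:16 32:32  a_32=63
n=33: 1·33 3·11 11·3 33·1  f→[1+3+11+33]=48
n=34: 34·1 17·2 2·17 1·34  f→[34+17+2+1]=54
q^35  k|35↦f(k): 1:1 5:5 7:7 35:35  a_35=48
q^36  k|36↦f(k): 1:1 2:2 3:3 4:4 6:6 9:9 12:12 18:18 36:36  a_36=91
n=37: 37·1 1·37  f→[37+1]=38

30, 72, 32, 63, 48, 54, 48, 91, 38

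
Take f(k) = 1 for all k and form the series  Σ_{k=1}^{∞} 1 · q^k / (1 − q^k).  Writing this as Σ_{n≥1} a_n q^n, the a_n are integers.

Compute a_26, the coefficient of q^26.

a_26 = 4

q^26  k|26↦f(k): 1:1 2:1 13:1 26:1  a_26=4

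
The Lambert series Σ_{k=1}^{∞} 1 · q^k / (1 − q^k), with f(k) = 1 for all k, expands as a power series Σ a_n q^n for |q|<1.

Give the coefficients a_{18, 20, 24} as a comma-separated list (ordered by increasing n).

d|18:{1,2,3,6,9,18}  Σf=1+1+1+1+1+1=6
d|20:{20,10,5,4,2,1}  Σf=1+1+1+1+1+1=6
[q^24] f(1)=1,f(2)=1,f(3)=1,f(4)=1,f(6)=1,f(8)=1,f(12)=1,f(24)=1 ⇒ 8

6, 6, 8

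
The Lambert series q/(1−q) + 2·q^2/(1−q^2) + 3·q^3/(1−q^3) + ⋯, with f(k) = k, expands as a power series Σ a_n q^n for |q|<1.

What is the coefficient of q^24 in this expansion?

a_24 = 60

q^24  k|24↦f(k): 24:24 12:12 8:8 6:6 4:4 3:3 2:2 1:1  a_24=60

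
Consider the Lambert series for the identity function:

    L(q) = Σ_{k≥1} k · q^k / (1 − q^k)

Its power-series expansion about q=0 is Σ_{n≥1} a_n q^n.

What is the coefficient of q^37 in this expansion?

a_37 = 38

d|37:{37,1}  Σf=37+1=38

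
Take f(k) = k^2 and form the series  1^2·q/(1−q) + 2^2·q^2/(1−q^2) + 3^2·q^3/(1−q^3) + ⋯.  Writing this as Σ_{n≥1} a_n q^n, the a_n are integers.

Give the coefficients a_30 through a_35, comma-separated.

1300, 962, 1365, 1220, 1450, 1300

d|30:{30,15,10,6,5,3,2,1}  Σf=900+225+100+36+25+9+4+1=1300
d|31:{1,31}  Σf=1+961=962
[q^32] f(1)=1,f(2)=4,f(4)=16,f(8)=64,f(16)=256,f(32)=1024 ⇒ 1365
d|33:{33,11,3,1}  Σf=1089+121+9+1=1220
n=34: 1·34 2·17 17·2 34·1  f→[1+4+289+1156]=1450
q^35  k|35↦f(k): 1:1 5:25 7:49 35:1225  a_35=1300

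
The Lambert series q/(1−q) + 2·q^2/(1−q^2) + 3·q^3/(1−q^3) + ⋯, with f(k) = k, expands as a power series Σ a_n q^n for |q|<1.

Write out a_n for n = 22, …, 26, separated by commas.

36, 24, 60, 31, 42

n=22: 1·22 2·11 11·2 22·1  f→[1+2+11+22]=36
q^23  k|23↦f(k): 23:23 1:1  a_23=24
n=24: 1·24 2·12 3·8 4·6 6·4 8·3 12·2 24·1  f→[1+2+3+4+6+8+12+24]=60
q^25  k|25↦f(k): 25:25 5:5 1:1  a_25=31
[q^26] f(1)=1,f(2)=2,f(13)=13,f(26)=26 ⇒ 42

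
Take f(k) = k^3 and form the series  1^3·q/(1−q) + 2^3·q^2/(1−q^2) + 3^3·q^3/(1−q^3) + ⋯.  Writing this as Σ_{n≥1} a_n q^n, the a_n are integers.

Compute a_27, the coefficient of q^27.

a_27 = 20440

[q^27] f(27)=19683,f(9)=729,f(3)=27,f(1)=1 ⇒ 20440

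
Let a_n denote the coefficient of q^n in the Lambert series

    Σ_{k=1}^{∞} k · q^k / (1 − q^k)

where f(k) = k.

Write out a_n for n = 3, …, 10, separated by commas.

[q^3] f(1)=1,f(3)=3 ⇒ 4
[q^4] f(4)=4,f(2)=2,f(1)=1 ⇒ 7
n=5: 5·1 1·5  f→[5+1]=6
n=6: 6·1 3·2 2·3 1·6  f→[6+3+2+1]=12
n=7: 7·1 1·7  f→[7+1]=8
d|8:{1,2,4,8}  Σf=1+2+4+8=15
n=9: 1·9 3·3 9·1  f→[1+3+9]=13
n=10: 10·1 5·2 2·5 1·10  f→[10+5+2+1]=18

4, 7, 6, 12, 8, 15, 13, 18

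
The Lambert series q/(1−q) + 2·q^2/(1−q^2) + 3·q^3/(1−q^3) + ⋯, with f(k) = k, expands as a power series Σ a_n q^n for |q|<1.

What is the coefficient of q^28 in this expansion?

a_28 = 56

d|28:{1,2,4,7,14,28}  Σf=1+2+4+7+14+28=56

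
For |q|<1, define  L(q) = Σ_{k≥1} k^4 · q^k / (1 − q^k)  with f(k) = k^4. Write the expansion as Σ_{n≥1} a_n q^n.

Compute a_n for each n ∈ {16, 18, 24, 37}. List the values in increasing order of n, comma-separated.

69905, 112931, 358258, 1874162

d|16:{16,8,4,2,1}  Σf=65536+4096+256+16+1=69905
q^18  k|18↦f(k): 1:1 2:16 3:81 6:1296 9:6561 18:104976  a_18=112931
q^24  k|24↦f(k): 24:331776 12:20736 8:4096 6:1296 4:256 3:81 2:16 1:1  a_24=358258
d|37:{37,1}  Σf=1874161+1=1874162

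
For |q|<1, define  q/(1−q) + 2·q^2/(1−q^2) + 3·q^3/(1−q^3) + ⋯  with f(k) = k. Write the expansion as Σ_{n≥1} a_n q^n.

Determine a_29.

d|29:{1,29}  Σf=1+29=30

a_29 = 30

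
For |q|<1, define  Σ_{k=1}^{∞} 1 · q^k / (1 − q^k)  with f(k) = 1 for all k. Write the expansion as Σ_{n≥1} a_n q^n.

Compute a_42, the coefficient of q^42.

a_42 = 8

d|42:{1,2,3,6,7,14,21,42}  Σf=1+1+1+1+1+1+1+1=8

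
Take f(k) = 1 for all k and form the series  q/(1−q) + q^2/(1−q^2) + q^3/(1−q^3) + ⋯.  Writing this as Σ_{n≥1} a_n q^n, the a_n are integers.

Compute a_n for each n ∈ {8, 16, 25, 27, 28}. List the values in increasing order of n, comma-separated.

q^8  k|8↦f(k): 1:1 2:1 4:1 8:1  a_8=4
q^16  k|16↦f(k): 16:1 8:1 4:1 2:1 1:1  a_16=5
n=25: 25·1 5·5 1·25  f→[1+1+1]=3
q^27  k|27↦f(k): 1:1 3:1 9:1 27:1  a_27=4
[q^28] f(1)=1,f(2)=1,f(4)=1,f(7)=1,f(14)=1,f(28)=1 ⇒ 6

4, 5, 3, 4, 6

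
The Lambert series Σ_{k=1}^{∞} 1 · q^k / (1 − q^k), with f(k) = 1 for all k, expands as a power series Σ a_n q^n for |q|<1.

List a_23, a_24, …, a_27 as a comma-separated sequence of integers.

2, 8, 3, 4, 4

[q^23] f(23)=1,f(1)=1 ⇒ 2
q^24  k|24↦f(k): 1:1 2:1 3:1 4:1 6:1 8:1 12:1 24:1  a_24=8
q^25  k|25↦f(k): 1:1 5:1 25:1  a_25=3
[q^26] f(26)=1,f(13)=1,f(2)=1,f(1)=1 ⇒ 4
q^27  k|27↦f(k): 1:1 3:1 9:1 27:1  a_27=4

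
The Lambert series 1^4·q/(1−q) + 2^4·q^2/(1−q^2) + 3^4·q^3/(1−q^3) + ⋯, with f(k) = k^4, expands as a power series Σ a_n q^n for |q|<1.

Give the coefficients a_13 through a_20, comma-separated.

[q^13] f(1)=1,f(13)=28561 ⇒ 28562
[q^14] f(14)=38416,f(7)=2401,f(2)=16,f(1)=1 ⇒ 40834
n=15: 1·15 3·5 5·3 15·1  f→[1+81+625+50625]=51332
n=16: 1·16 2·8 4·4 8·2 16·1  f→[1+16+256+4096+65536]=69905
q^17  k|17↦f(k): 1:1 17:83521  a_17=83522
d|18:{18,9,6,3,2,1}  Σf=104976+6561+1296+81+16+1=112931
n=19: 19·1 1·19  f→[130321+1]=130322
q^20  k|20↦f(k): 1:1 2:16 4:256 5:625 10:10000 20:160000  a_20=170898

28562, 40834, 51332, 69905, 83522, 112931, 130322, 170898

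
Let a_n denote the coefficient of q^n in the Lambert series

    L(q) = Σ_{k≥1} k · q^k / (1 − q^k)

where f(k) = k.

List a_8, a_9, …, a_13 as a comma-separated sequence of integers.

15, 13, 18, 12, 28, 14

d|8:{1,2,4,8}  Σf=1+2+4+8=15
n=9: 1·9 3·3 9·1  f→[1+3+9]=13
d|10:{1,2,5,10}  Σf=1+2+5+10=18
q^11  k|11↦f(k): 1:1 11:11  a_11=12
d|12:{12,6,4,3,2,1}  Σf=12+6+4+3+2+1=28
q^13  k|13↦f(k): 1:1 13:13  a_13=14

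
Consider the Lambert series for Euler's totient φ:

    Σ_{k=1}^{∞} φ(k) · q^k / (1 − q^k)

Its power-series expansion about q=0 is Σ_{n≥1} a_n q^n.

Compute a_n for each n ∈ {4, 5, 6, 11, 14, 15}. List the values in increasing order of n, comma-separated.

n=4: 1·4 2·2 4·1  φ→[1+1+2]=4
n=5: 1·5 5·1  φ→[1+4]=5
d|6:{1,2,3,6}  Σφ=1+1+2+2=6
n=11: 11·1 1·11  φ→[10+1]=11
[q^14] φ(1)=1,φ(2)=1,φ(7)=6,φ(14)=6 ⇒ 14
q^15  k|15↦φ(k): 1:1 3:2 5:4 15:8  a_15=15

4, 5, 6, 11, 14, 15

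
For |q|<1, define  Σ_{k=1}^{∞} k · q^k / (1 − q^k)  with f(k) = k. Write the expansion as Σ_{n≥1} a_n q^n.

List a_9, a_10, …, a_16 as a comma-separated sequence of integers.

q^9  k|9↦f(k): 9:9 3:3 1:1  a_9=13
d|10:{1,2,5,10}  Σf=1+2+5+10=18
q^11  k|11↦f(k): 11:11 1:1  a_11=12
q^12  k|12↦f(k): 1:1 2:2 3:3 4:4 6:6 12:12  a_12=28
[q^13] f(1)=1,f(13)=13 ⇒ 14
n=14: 1·14 2·7 7·2 14·1  f→[1+2+7+14]=24
[q^15] f(15)=15,f(5)=5,f(3)=3,f(1)=1 ⇒ 24
q^16  k|16↦f(k): 16:16 8:8 4:4 2:2 1:1  a_16=31

13, 18, 12, 28, 14, 24, 24, 31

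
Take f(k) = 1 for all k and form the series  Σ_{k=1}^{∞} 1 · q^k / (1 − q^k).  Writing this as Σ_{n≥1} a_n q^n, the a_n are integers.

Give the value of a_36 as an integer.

a_36 = 9

q^36  k|36↦f(k): 36:1 18:1 12:1 9:1 6:1 4:1 3:1 2:1 1:1  a_36=9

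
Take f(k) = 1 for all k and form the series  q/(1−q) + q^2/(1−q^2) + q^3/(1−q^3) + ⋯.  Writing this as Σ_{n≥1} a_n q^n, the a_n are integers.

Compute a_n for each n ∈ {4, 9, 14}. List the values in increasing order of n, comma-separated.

3, 3, 4

q^4  k|4↦f(k): 4:1 2:1 1:1  a_4=3
n=9: 9·1 3·3 1·9  f→[1+1+1]=3
n=14: 14·1 7·2 2·7 1·14  f→[1+1+1+1]=4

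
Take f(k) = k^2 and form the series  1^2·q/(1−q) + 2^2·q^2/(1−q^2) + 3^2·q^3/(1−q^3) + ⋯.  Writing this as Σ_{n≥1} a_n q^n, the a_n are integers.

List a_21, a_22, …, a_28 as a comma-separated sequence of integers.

d|21:{21,7,3,1}  Σf=441+49+9+1=500
n=22: 22·1 11·2 2·11 1·22  f→[484+121+4+1]=610
[q^23] f(23)=529,f(1)=1 ⇒ 530
q^24  k|24↦f(k): 24:576 12:144 8:64 6:36 4:16 3:9 2:4 1:1  a_24=850
d|25:{25,5,1}  Σf=625+25+1=651
q^26  k|26↦f(k): 1:1 2:4 13:169 26:676  a_26=850
n=27: 27·1 9·3 3·9 1·27  f→[729+81+9+1]=820
n=28: 28·1 14·2 7·4 4·7 2·14 1·28  f→[784+196+49+16+4+1]=1050

500, 610, 530, 850, 651, 850, 820, 1050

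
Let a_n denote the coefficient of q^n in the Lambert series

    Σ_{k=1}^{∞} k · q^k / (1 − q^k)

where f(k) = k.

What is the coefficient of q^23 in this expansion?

d|23:{23,1}  Σf=23+1=24

a_23 = 24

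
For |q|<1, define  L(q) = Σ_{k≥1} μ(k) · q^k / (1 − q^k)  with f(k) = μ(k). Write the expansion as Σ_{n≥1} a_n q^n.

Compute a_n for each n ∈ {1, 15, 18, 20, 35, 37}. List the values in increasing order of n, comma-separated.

1, 0, 0, 0, 0, 0

q^1  k|1↦μ(k): 1:1  a_1=1
[q^15] μ(1)=1,μ(3)=-1,μ(5)=-1,μ(15)=1 ⇒ 0
[q^18] μ(18)=0,μ(9)=0,μ(6)=1,μ(3)=-1,μ(2)=-1,μ(1)=1 ⇒ 0
[q^20] μ(1)=1,μ(2)=-1,μ(4)=0,μ(5)=-1,μ(10)=1,μ(20)=0 ⇒ 0
q^35  k|35↦μ(k): 1:1 5:-1 7:-1 35:1  a_35=0
[q^37] μ(1)=1,μ(37)=-1 ⇒ 0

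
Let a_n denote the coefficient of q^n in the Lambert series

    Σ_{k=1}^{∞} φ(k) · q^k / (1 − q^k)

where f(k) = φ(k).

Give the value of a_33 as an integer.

d|33:{1,3,11,33}  Σφ=1+2+10+20=33

a_33 = 33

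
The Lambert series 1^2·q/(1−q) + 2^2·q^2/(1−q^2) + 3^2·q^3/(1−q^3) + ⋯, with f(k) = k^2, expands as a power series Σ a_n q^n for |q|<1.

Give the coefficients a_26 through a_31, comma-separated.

850, 820, 1050, 842, 1300, 962

[q^26] f(1)=1,f(2)=4,f(13)=169,f(26)=676 ⇒ 850
n=27: 1·27 3·9 9·3 27·1  f→[1+9+81+729]=820
n=28: 28·1 14·2 7·4 4·7 2·14 1·28  f→[784+196+49+16+4+1]=1050
q^29  k|29↦f(k): 1:1 29:841  a_29=842
q^30  k|30↦f(k): 30:900 15:225 10:100 6:36 5:25 3:9 2:4 1:1  a_30=1300
[q^31] f(31)=961,f(1)=1 ⇒ 962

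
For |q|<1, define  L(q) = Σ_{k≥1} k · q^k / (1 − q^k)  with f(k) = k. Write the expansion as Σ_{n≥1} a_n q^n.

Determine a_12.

n=12: 12·1 6·2 4·3 3·4 2·6 1·12  f→[12+6+4+3+2+1]=28

a_12 = 28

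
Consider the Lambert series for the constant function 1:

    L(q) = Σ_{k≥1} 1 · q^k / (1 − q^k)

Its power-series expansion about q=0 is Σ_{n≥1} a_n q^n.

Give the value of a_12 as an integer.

a_12 = 6

q^12  k|12↦f(k): 12:1 6:1 4:1 3:1 2:1 1:1  a_12=6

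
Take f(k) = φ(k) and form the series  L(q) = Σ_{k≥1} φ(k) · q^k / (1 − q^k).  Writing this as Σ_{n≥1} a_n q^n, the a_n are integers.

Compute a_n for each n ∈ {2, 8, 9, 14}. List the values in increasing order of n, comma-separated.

n=2: 2·1 1·2  φ→[1+1]=2
[q^8] φ(8)=4,φ(4)=2,φ(2)=1,φ(1)=1 ⇒ 8
n=9: 1·9 3·3 9·1  φ→[1+2+6]=9
q^14  k|14↦φ(k): 1:1 2:1 7:6 14:6  a_14=14

2, 8, 9, 14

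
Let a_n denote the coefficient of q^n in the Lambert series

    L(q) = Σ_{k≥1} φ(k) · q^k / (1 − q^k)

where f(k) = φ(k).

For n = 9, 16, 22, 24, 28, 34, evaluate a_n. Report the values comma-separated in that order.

d|9:{9,3,1}  Σφ=6+2+1=9
d|16:{16,8,4,2,1}  Σφ=8+4+2+1+1=16
[q^22] φ(1)=1,φ(2)=1,φ(11)=10,φ(22)=10 ⇒ 22
d|24:{1,2,3,4,6,8,12,24}  Σφ=1+1+2+2+2+4+4+8=24
d|28:{28,14,7,4,2,1}  Σφ=12+6+6+2+1+1=28
d|34:{1,2,17,34}  Σφ=1+1+16+16=34

9, 16, 22, 24, 28, 34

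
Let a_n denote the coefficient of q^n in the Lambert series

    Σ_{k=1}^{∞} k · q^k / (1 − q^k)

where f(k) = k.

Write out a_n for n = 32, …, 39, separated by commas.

[q^32] f(1)=1,f(2)=2,f(4)=4,f(8)=8,f(16)=16,f(32)=32 ⇒ 63
q^33  k|33↦f(k): 33:33 11:11 3:3 1:1  a_33=48
[q^34] f(1)=1,f(2)=2,f(17)=17,f(34)=34 ⇒ 54
[q^35] f(35)=35,f(7)=7,f(5)=5,f(1)=1 ⇒ 48
n=36: 36·1 18·2 12·3 9·4 6·6 4·9 3·12 2·18 1·36  f→[36+18+12+9+6+4+3+2+1]=91
n=37: 1·37 37·1  f→[1+37]=38
d|38:{1,2,19,38}  Σf=1+2+19+38=60
n=39: 1·39 3·13 13·3 39·1  f→[1+3+13+39]=56

63, 48, 54, 48, 91, 38, 60, 56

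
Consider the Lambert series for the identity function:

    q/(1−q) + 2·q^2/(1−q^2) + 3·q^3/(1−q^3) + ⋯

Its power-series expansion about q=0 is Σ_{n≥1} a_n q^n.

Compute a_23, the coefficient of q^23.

d|23:{1,23}  Σf=1+23=24

a_23 = 24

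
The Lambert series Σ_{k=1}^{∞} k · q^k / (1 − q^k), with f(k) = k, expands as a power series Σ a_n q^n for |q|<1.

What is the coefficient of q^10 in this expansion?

a_10 = 18

q^10  k|10↦f(k): 1:1 2:2 5:5 10:10  a_10=18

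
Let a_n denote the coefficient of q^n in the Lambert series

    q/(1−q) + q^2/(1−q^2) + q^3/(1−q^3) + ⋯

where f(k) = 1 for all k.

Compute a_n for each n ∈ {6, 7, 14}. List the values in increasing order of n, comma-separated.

4, 2, 4

[q^6] f(6)=1,f(3)=1,f(2)=1,f(1)=1 ⇒ 4
n=7: 7·1 1·7  f→[1+1]=2
[q^14] f(1)=1,f(2)=1,f(7)=1,f(14)=1 ⇒ 4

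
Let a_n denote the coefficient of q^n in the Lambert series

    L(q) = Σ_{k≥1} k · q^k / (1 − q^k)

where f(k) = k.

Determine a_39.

a_39 = 56

d|39:{39,13,3,1}  Σf=39+13+3+1=56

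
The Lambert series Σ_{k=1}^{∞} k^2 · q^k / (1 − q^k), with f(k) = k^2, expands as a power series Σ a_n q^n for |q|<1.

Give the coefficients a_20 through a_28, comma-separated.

546, 500, 610, 530, 850, 651, 850, 820, 1050

[q^20] f(1)=1,f(2)=4,f(4)=16,f(5)=25,f(10)=100,f(20)=400 ⇒ 546
d|21:{1,3,7,21}  Σf=1+9+49+441=500
[q^22] f(1)=1,f(2)=4,f(11)=121,f(22)=484 ⇒ 610
[q^23] f(23)=529,f(1)=1 ⇒ 530
[q^24] f(24)=576,f(12)=144,f(8)=64,f(6)=36,f(4)=16,f(3)=9,f(2)=4,f(1)=1 ⇒ 850
q^25  k|25↦f(k): 25:625 5:25 1:1  a_25=651
d|26:{1,2,13,26}  Σf=1+4+169+676=850
d|27:{27,9,3,1}  Σf=729+81+9+1=820
q^28  k|28↦f(k): 1:1 2:4 4:16 7:49 14:196 28:784  a_28=1050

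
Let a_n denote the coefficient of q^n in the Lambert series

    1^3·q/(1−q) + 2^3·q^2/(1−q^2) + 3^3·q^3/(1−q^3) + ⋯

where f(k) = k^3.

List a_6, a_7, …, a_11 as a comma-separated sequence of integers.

n=6: 1·6 2·3 3·2 6·1  f→[1+8+27+216]=252
n=7: 1·7 7·1  f→[1+343]=344
d|8:{1,2,4,8}  Σf=1+8+64+512=585
d|9:{9,3,1}  Σf=729+27+1=757
n=10: 1·10 2·5 5·2 10·1  f→[1+8+125+1000]=1134
n=11: 11·1 1·11  f→[1331+1]=1332

252, 344, 585, 757, 1134, 1332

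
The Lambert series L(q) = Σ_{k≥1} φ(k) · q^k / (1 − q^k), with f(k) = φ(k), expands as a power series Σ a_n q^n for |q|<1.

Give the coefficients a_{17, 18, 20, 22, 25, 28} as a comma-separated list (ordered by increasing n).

[q^17] φ(1)=1,φ(17)=16 ⇒ 17
[q^18] φ(18)=6,φ(9)=6,φ(6)=2,φ(3)=2,φ(2)=1,φ(1)=1 ⇒ 18
[q^20] φ(20)=8,φ(10)=4,φ(5)=4,φ(4)=2,φ(2)=1,φ(1)=1 ⇒ 20
d|22:{1,2,11,22}  Σφ=1+1+10+10=22
n=25: 1·25 5·5 25·1  φ→[1+4+20]=25
n=28: 28·1 14·2 7·4 4·7 2·14 1·28  φ→[12+6+6+2+1+1]=28

17, 18, 20, 22, 25, 28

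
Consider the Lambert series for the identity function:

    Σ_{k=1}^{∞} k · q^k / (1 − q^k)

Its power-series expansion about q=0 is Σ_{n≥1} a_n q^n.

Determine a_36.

d|36:{1,2,3,4,6,9,12,18,36}  Σf=1+2+3+4+6+9+12+18+36=91

a_36 = 91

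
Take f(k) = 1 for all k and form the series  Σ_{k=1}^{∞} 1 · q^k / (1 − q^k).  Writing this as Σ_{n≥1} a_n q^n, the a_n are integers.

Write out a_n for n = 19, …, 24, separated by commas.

2, 6, 4, 4, 2, 8

n=19: 19·1 1·19  f→[1+1]=2
[q^20] f(20)=1,f(10)=1,f(5)=1,f(4)=1,f(2)=1,f(1)=1 ⇒ 6
q^21  k|21↦f(k): 1:1 3:1 7:1 21:1  a_21=4
d|22:{22,11,2,1}  Σf=1+1+1+1=4
q^23  k|23↦f(k): 1:1 23:1  a_23=2
q^24  k|24↦f(k): 1:1 2:1 3:1 4:1 6:1 8:1 12:1 24:1  a_24=8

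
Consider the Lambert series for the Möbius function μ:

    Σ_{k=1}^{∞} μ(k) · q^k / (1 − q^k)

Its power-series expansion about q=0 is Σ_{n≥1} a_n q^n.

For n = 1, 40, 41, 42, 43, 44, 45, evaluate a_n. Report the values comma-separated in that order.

1, 0, 0, 0, 0, 0, 0

q^1  k|1↦μ(k): 1:1  a_1=1
d|40:{40,20,10,8,5,4,2,1}  Σμ=0+0+1+0+(-1)+0+(-1)+1=0
n=41: 41·1 1·41  μ→[(-1)+1]=0
q^42  k|42↦μ(k): 1:1 2:-1 3:-1 6:1 7:-1 14:1 21:1 42:-1  a_42=0
d|43:{43,1}  Σμ=(-1)+1=0
[q^44] μ(44)=0,μ(22)=1,μ(11)=-1,μ(4)=0,μ(2)=-1,μ(1)=1 ⇒ 0
d|45:{1,3,5,9,15,45}  Σμ=1+(-1)+(-1)+0+1+0=0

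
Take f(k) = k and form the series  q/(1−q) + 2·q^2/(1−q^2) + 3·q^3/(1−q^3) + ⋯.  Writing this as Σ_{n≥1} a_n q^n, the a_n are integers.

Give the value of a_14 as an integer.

q^14  k|14↦f(k): 1:1 2:2 7:7 14:14  a_14=24

a_14 = 24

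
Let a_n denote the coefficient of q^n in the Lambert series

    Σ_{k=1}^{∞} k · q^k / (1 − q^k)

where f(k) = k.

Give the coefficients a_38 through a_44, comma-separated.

60, 56, 90, 42, 96, 44, 84

d|38:{38,19,2,1}  Σf=38+19+2+1=60
d|39:{39,13,3,1}  Σf=39+13+3+1=56
q^40  k|40↦f(k): 1:1 2:2 4:4 5:5 8:8 10:10 20:20 40:40  a_40=90
n=41: 1·41 41·1  f→[1+41]=42
d|42:{1,2,3,6,7,14,21,42}  Σf=1+2+3+6+7+14+21+42=96
d|43:{1,43}  Σf=1+43=44
[q^44] f(1)=1,f(2)=2,f(4)=4,f(11)=11,f(22)=22,f(44)=44 ⇒ 84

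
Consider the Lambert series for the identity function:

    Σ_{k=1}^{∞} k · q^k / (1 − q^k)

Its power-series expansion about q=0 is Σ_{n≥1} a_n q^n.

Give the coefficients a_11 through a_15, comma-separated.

[q^11] f(1)=1,f(11)=11 ⇒ 12
d|12:{1,2,3,4,6,12}  Σf=1+2+3+4+6+12=28
q^13  k|13↦f(k): 13:13 1:1  a_13=14
d|14:{14,7,2,1}  Σf=14+7+2+1=24
n=15: 15·1 5·3 3·5 1·15  f→[15+5+3+1]=24

12, 28, 14, 24, 24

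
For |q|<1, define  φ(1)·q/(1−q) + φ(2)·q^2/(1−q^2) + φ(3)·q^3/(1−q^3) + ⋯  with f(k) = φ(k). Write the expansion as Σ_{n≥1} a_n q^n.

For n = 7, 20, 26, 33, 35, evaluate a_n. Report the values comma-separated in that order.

n=7: 1·7 7·1  φ→[1+6]=7
[q^20] φ(20)=8,φ(10)=4,φ(5)=4,φ(4)=2,φ(2)=1,φ(1)=1 ⇒ 20
d|26:{26,13,2,1}  Σφ=12+12+1+1=26
n=33: 1·33 3·11 11·3 33·1  φ→[1+2+10+20]=33
n=35: 1·35 5·7 7·5 35·1  φ→[1+4+6+24]=35

7, 20, 26, 33, 35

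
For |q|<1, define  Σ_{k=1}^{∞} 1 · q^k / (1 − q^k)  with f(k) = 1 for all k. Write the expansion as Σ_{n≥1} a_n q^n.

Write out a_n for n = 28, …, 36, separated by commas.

6, 2, 8, 2, 6, 4, 4, 4, 9

[q^28] f(28)=1,f(14)=1,f(7)=1,f(4)=1,f(2)=1,f(1)=1 ⇒ 6
n=29: 1·29 29·1  f→[1+1]=2
n=30: 1·30 2·15 3·10 5·6 6·5 10·3 15·2 30·1  f→[1+1+1+1+1+1+1+1]=8
[q^31] f(31)=1,f(1)=1 ⇒ 2
n=32: 1·32 2·16 4·8 8·4 16·2 32·1  f→[1+1+1+1+1+1]=6
q^33  k|33↦f(k): 33:1 11:1 3:1 1:1  a_33=4
d|34:{1,2,17,34}  Σf=1+1+1+1=4
d|35:{1,5,7,35}  Σf=1+1+1+1=4
d|36:{36,18,12,9,6,4,3,2,1}  Σf=1+1+1+1+1+1+1+1+1=9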